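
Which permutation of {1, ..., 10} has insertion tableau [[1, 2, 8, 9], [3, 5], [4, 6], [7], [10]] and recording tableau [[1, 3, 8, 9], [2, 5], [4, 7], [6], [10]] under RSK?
10 4 7 3 6 1 5 8 9 2

Reverse RSK: for i = n, n-1, ..., 1, locate i in Q, remove the corresponding corner cell from P, and reverse-bump its entry up through P; the value ejected from row 1 is w(i).

So w = 10 4 7 3 6 1 5 8 9 2.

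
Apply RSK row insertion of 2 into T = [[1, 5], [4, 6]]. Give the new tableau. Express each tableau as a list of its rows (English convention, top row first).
In row 1, 2 replaces 5 (the leftmost entry greater than 2); 5 is bumped to row 2. In row 2, 5 replaces 6 (the leftmost entry greater than 5); 6 is bumped to row 3. 6 starts a new row 3. The new tableau is [[1, 2], [4, 5], [6]].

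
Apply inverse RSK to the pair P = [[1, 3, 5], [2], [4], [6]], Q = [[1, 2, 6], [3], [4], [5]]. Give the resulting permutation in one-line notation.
2 6 4 3 1 5

Reverse the RSK construction: for i from n down to 1, find the cell of Q containing i, remove the entry at that cell from P, and reverse-bump it up through P; the value ejected from row 1 is w(i).

Step i=6: Q has 6 at row 1, column 3; remove that cell from P, ejecting 5. So w(6) = 5. P is now [[1, 3], [2], [4], [6]].
Step i=5: Q has 5 at row 4, column 1; remove 6 from row 4 of P and reverse-bump: 6 enters row 3 and ejects 4; 4 enters row 2 and ejects 2; 2 enters row 1 and ejects 1. So w(5) = 1. P is now [[2, 3], [4], [6]].
Step i=4: Q has 4 at row 3, column 1; remove 6 from row 3 of P and reverse-bump: 6 enters row 2 and ejects 4; 4 enters row 1 and ejects 3. So w(4) = 3. P is now [[2, 4], [6]].
Step i=3: Q has 3 at row 2, column 1; remove 6 from row 2 of P and reverse-bump: 6 enters row 1 and ejects 4. So w(3) = 4. P is now [[2, 6]].
Step i=2: Q has 2 at row 1, column 2; remove that cell from P, ejecting 6. So w(2) = 6. P is now [[2]].
Step i=1: Q has 1 at row 1, column 1; remove that cell from P, ejecting 2. So w(1) = 2. P is now [].

So w = 2 6 4 3 1 5.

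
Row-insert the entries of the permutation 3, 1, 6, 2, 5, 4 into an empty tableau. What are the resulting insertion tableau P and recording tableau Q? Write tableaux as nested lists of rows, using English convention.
P = [[1, 2, 4], [3, 5], [6]], Q = [[1, 3, 5], [2, 4], [6]]

Insert each entry of the permutation into P by Schensted row insertion, recording in Q the position of each new cell.

Insert 3: appended to row 1. P = [[3]], Q = [[1]].
Insert 1: 1 bumps 3 from row 1; 3 starts row 2. P = [[1], [3]], Q = [[1], [2]].
Insert 6: appended to row 1. P = [[1, 6], [3]], Q = [[1, 3], [2]].
Insert 2: 2 bumps 6 from row 1; 6 appends to row 2. P = [[1, 2], [3, 6]], Q = [[1, 3], [2, 4]].
Insert 5: appended to row 1. P = [[1, 2, 5], [3, 6]], Q = [[1, 3, 5], [2, 4]].
Insert 4: 4 bumps 5 from row 1; 5 bumps 6 from row 2; 6 starts row 3. P = [[1, 2, 4], [3, 5], [6]], Q = [[1, 3, 5], [2, 4], [6]].

So P = [[1, 2, 4], [3, 5], [6]], Q = [[1, 3, 5], [2, 4], [6]].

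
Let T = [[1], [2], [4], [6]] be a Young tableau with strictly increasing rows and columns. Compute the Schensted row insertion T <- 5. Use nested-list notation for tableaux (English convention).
[[1, 5], [2], [4], [6]]

5 is larger than every entry of row 1, so it is appended to row 1. The new tableau is [[1, 5], [2], [4], [6]].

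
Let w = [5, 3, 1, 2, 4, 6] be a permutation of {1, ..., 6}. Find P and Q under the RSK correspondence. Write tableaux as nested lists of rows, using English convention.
Insert each entry of the permutation into P by Schensted row insertion, recording in Q the position of each new cell.

Insert 5: appended to row 1. P = [[5]].
Insert 3: 3 bumps 5 from row 1; 5 starts row 2. P = [[3], [5]].
Insert 1: 1 bumps 3 from row 1; 3 bumps 5 from row 2; 5 starts row 3. P = [[1], [3], [5]].
Insert 2: appended to row 1. P = [[1, 2], [3], [5]].
Insert 4: appended to row 1. P = [[1, 2, 4], [3], [5]].
Insert 6: appended to row 1. P = [[1, 2, 4, 6], [3], [5]].

So P = [[1, 2, 4, 6], [3], [5]], Q = [[1, 4, 5, 6], [2], [3]].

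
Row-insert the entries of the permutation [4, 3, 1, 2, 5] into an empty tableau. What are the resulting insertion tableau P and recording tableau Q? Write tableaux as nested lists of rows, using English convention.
Insert each entry of the permutation into P by Schensted row insertion, recording in Q the position of each new cell.

Insert 4: appended to row 1. P = [[4]], Q = [[1]].
Insert 3: 3 bumps 4 from row 1; 4 starts row 2. P = [[3], [4]], Q = [[1], [2]].
Insert 1: 1 bumps 3 from row 1; 3 bumps 4 from row 2; 4 starts row 3. P = [[1], [3], [4]], Q = [[1], [2], [3]].
Insert 2: appended to row 1. P = [[1, 2], [3], [4]], Q = [[1, 4], [2], [3]].
Insert 5: appended to row 1. P = [[1, 2, 5], [3], [4]], Q = [[1, 4, 5], [2], [3]].

So P = [[1, 2, 5], [3], [4]], Q = [[1, 4, 5], [2], [3]].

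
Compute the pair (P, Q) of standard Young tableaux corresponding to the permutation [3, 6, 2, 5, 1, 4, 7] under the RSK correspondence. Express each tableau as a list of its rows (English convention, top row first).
Insert each entry of the permutation into P by Schensted row insertion, recording in Q the position of each new cell.

Insert 3: appended to row 1. P = [[3]], Q = [[1]].
Insert 6: appended to row 1. P = [[3, 6]], Q = [[1, 2]].
Insert 2: 2 bumps 3 from row 1; 3 starts row 2. P = [[2, 6], [3]], Q = [[1, 2], [3]].
Insert 5: 5 bumps 6 from row 1; 6 appends to row 2. P = [[2, 5], [3, 6]], Q = [[1, 2], [3, 4]].
Insert 1: 1 bumps 2 from row 1; 2 bumps 3 from row 2; 3 starts row 3. P = [[1, 5], [2, 6], [3]], Q = [[1, 2], [3, 4], [5]].
Insert 4: 4 bumps 5 from row 1; 5 bumps 6 from row 2; 6 appends to row 3. P = [[1, 4], [2, 5], [3, 6]], Q = [[1, 2], [3, 4], [5, 6]].
Insert 7: appended to row 1. P = [[1, 4, 7], [2, 5], [3, 6]], Q = [[1, 2, 7], [3, 4], [5, 6]].

So P = [[1, 4, 7], [2, 5], [3, 6]], Q = [[1, 2, 7], [3, 4], [5, 6]].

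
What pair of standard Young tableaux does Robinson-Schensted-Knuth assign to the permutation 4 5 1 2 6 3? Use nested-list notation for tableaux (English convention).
Insert each entry of the permutation into P by Schensted row insertion, recording in Q the position of each new cell.

Insert 4: appended to row 1. P = [[4]], Q = [[1]].
Insert 5: appended to row 1. P = [[4, 5]], Q = [[1, 2]].
Insert 1: 1 bumps 4 from row 1; 4 starts row 2. P = [[1, 5], [4]], Q = [[1, 2], [3]].
Insert 2: 2 bumps 5 from row 1; 5 appends to row 2. P = [[1, 2], [4, 5]], Q = [[1, 2], [3, 4]].
Insert 6: appended to row 1. P = [[1, 2, 6], [4, 5]], Q = [[1, 2, 5], [3, 4]].
Insert 3: 3 bumps 6 from row 1; 6 appends to row 2. P = [[1, 2, 3], [4, 5, 6]], Q = [[1, 2, 5], [3, 4, 6]].

So P = [[1, 2, 3], [4, 5, 6]], Q = [[1, 2, 5], [3, 4, 6]].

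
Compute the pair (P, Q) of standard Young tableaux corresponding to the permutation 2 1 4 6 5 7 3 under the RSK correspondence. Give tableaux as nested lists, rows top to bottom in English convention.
P = [[1, 3, 5, 7], [2, 4], [6]], Q = [[1, 3, 4, 6], [2, 5], [7]]

Insert each entry of the permutation into P by Schensted row insertion, recording in Q the position of each new cell.

Insert 2: appended to row 1. P = [[2]].
Insert 1: 1 bumps 2 from row 1; 2 starts row 2. P = [[1], [2]].
Insert 4: appended to row 1. P = [[1, 4], [2]].
Insert 6: appended to row 1. P = [[1, 4, 6], [2]].
Insert 5: 5 bumps 6 from row 1; 6 appends to row 2. P = [[1, 4, 5], [2, 6]].
Insert 7: appended to row 1. P = [[1, 4, 5, 7], [2, 6]].
Insert 3: 3 bumps 4 from row 1; 4 bumps 6 from row 2; 6 starts row 3. P = [[1, 3, 5, 7], [2, 4], [6]].

So P = [[1, 3, 5, 7], [2, 4], [6]], Q = [[1, 3, 4, 6], [2, 5], [7]].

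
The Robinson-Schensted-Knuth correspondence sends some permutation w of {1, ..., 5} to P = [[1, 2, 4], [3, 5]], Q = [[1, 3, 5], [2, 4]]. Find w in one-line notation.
Reverse the RSK construction: for i from n down to 1, find the cell of Q containing i, remove the entry at that cell from P, and reverse-bump it up through P; the value ejected from row 1 is w(i).

Step i=5: Q has 5 at row 1, column 3; remove that cell from P, ejecting 4. So w(5) = 4. P is now [[1, 2], [3, 5]].
Step i=4: Q has 4 at row 2, column 2; remove 5 from row 2 of P and reverse-bump: 5 enters row 1 and ejects 2. So w(4) = 2. P is now [[1, 5], [3]].
Step i=3: Q has 3 at row 1, column 2; remove that cell from P, ejecting 5. So w(3) = 5. P is now [[1], [3]].
Step i=2: Q has 2 at row 2, column 1; remove 3 from row 2 of P and reverse-bump: 3 enters row 1 and ejects 1. So w(2) = 1. P is now [[3]].
Step i=1: Q has 1 at row 1, column 1; remove that cell from P, ejecting 3. So w(1) = 3. P is now [].

So w = 3 1 5 2 4.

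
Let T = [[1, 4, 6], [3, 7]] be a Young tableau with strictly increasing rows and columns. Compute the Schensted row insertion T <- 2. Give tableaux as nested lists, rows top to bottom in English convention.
In row 1, 2 replaces 4 (the leftmost entry greater than 2); 4 is bumped to row 2. In row 2, 4 replaces 7 (the leftmost entry greater than 4); 7 is bumped to row 3. 7 starts a new row 3. The new tableau is [[1, 2, 6], [3, 4], [7]].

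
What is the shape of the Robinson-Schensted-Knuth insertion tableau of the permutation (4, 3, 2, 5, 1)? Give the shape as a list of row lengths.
Row-insert each entry into an empty tableau.

After inserting 4: P = [[4]].
After inserting 3: P = [[3], [4]].
After inserting 2: P = [[2], [3], [4]].
After inserting 5: P = [[2, 5], [3], [4]].
After inserting 1: P = [[1, 5], [2], [3], [4]].

The final insertion tableau P = [[1, 5], [2], [3], [4]] has shape [2, 1, 1, 1].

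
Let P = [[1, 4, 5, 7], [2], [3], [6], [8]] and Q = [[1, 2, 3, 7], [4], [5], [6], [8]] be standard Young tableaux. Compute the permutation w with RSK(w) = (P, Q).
Reverse the RSK construction: for i from n down to 1, find the cell of Q containing i, remove the entry at that cell from P, and reverse-bump it up through P; the value ejected from row 1 is w(i).

Step i=8: Q has 8 at row 5, column 1; remove 8 from row 5 of P and reverse-bump: 8 enters row 4 and ejects 6; 6 enters row 3 and ejects 3; 3 enters row 2 and ejects 2; 2 enters row 1 and ejects 1. So w(8) = 1. P is now [[2, 4, 5, 7], [3], [6], [8]].
Step i=7: Q has 7 at row 1, column 4; remove that cell from P, ejecting 7. So w(7) = 7. P is now [[2, 4, 5], [3], [6], [8]].
Step i=6: Q has 6 at row 4, column 1; remove 8 from row 4 of P and reverse-bump: 8 enters row 3 and ejects 6; 6 enters row 2 and ejects 3; 3 enters row 1 and ejects 2. So w(6) = 2. P is now [[3, 4, 5], [6], [8]].
Step i=5: Q has 5 at row 3, column 1; remove 8 from row 3 of P and reverse-bump: 8 enters row 2 and ejects 6; 6 enters row 1 and ejects 5. So w(5) = 5. P is now [[3, 4, 6], [8]].
Step i=4: Q has 4 at row 2, column 1; remove 8 from row 2 of P and reverse-bump: 8 enters row 1 and ejects 6. So w(4) = 6. P is now [[3, 4, 8]].
Step i=3: Q has 3 at row 1, column 3; remove that cell from P, ejecting 8. So w(3) = 8. P is now [[3, 4]].
Step i=2: Q has 2 at row 1, column 2; remove that cell from P, ejecting 4. So w(2) = 4. P is now [[3]].
Step i=1: Q has 1 at row 1, column 1; remove that cell from P, ejecting 3. So w(1) = 3. P is now [].

So w = 3 4 8 6 5 2 7 1.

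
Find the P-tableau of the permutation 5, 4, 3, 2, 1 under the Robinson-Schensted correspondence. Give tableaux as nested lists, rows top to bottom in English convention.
Insert 5: appended to row 1. P = [[5]].
Insert 4: 4 bumps 5 from row 1; 5 starts row 2. P = [[4], [5]].
Insert 3: 3 bumps 4 from row 1; 4 bumps 5 from row 2; 5 starts row 3. P = [[3], [4], [5]].
Insert 2: 2 bumps 3 from row 1; 3 bumps 4 from row 2; 4 bumps 5 from row 3; 5 starts row 4. P = [[2], [3], [4], [5]].
Insert 1: 1 bumps 2 from row 1; 2 bumps 3 from row 2; 3 bumps 4 from row 3; 4 bumps 5 from row 4; 5 starts row 5. P = [[1], [2], [3], [4], [5]].

So P = [[1], [2], [3], [4], [5]].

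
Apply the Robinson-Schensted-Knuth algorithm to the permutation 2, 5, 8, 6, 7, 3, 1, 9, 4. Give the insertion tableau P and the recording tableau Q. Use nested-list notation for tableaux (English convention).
Insert each entry of the permutation into P by Schensted row insertion, recording in Q the position of each new cell.

Insert 2: appended to row 1. P = [[2]].
Insert 5: appended to row 1. P = [[2, 5]].
Insert 8: appended to row 1. P = [[2, 5, 8]].
Insert 6: 6 bumps 8 from row 1; 8 starts row 2. P = [[2, 5, 6], [8]].
Insert 7: appended to row 1. P = [[2, 5, 6, 7], [8]].
Insert 3: 3 bumps 5 from row 1; 5 bumps 8 from row 2; 8 starts row 3. P = [[2, 3, 6, 7], [5], [8]].
Insert 1: 1 bumps 2 from row 1; 2 bumps 5 from row 2; 5 bumps 8 from row 3; 8 starts row 4. P = [[1, 3, 6, 7], [2], [5], [8]].
Insert 9: appended to row 1. P = [[1, 3, 6, 7, 9], [2], [5], [8]].
Insert 4: 4 bumps 6 from row 1; 6 appends to row 2. P = [[1, 3, 4, 7, 9], [2, 6], [5], [8]].

So P = [[1, 3, 4, 7, 9], [2, 6], [5], [8]], Q = [[1, 2, 3, 5, 8], [4, 9], [6], [7]].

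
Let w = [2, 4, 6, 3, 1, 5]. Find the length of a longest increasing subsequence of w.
3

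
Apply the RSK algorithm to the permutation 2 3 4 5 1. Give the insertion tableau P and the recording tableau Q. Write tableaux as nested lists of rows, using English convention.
P = [[1, 3, 4, 5], [2]], Q = [[1, 2, 3, 4], [5]]

Insert each entry of the permutation into P by Schensted row insertion, recording in Q the position of each new cell.

Insert 2: appended to row 1. P = [[2]].
Insert 3: appended to row 1. P = [[2, 3]].
Insert 4: appended to row 1. P = [[2, 3, 4]].
Insert 5: appended to row 1. P = [[2, 3, 4, 5]].
Insert 1: 1 bumps 2 from row 1; 2 starts row 2. P = [[1, 3, 4, 5], [2]].

So P = [[1, 3, 4, 5], [2]], Q = [[1, 2, 3, 4], [5]].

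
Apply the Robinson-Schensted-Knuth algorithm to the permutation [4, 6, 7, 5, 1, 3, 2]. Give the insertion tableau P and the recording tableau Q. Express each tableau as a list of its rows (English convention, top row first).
P = [[1, 2, 7], [3, 5], [4], [6]], Q = [[1, 2, 3], [4, 6], [5], [7]]

Insert each entry of the permutation into P by Schensted row insertion, recording in Q the position of each new cell.

Insert 4: appended to row 1. P = [[4]], Q = [[1]].
Insert 6: appended to row 1. P = [[4, 6]], Q = [[1, 2]].
Insert 7: appended to row 1. P = [[4, 6, 7]], Q = [[1, 2, 3]].
Insert 5: 5 bumps 6 from row 1; 6 starts row 2. P = [[4, 5, 7], [6]], Q = [[1, 2, 3], [4]].
Insert 1: 1 bumps 4 from row 1; 4 bumps 6 from row 2; 6 starts row 3. P = [[1, 5, 7], [4], [6]], Q = [[1, 2, 3], [4], [5]].
Insert 3: 3 bumps 5 from row 1; 5 appends to row 2. P = [[1, 3, 7], [4, 5], [6]], Q = [[1, 2, 3], [4, 6], [5]].
Insert 2: 2 bumps 3 from row 1; 3 bumps 4 from row 2; 4 bumps 6 from row 3; 6 starts row 4. P = [[1, 2, 7], [3, 5], [4], [6]], Q = [[1, 2, 3], [4, 6], [5], [7]].

So P = [[1, 2, 7], [3, 5], [4], [6]], Q = [[1, 2, 3], [4, 6], [5], [7]].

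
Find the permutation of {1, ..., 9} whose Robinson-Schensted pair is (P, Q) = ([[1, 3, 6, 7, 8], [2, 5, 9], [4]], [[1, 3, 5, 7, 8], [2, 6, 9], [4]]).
4 2 5 1 6 3 7 9 8

Reverse RSK: for i = n, n-1, ..., 1, locate i in Q, remove the corresponding corner cell from P, and reverse-bump its entry up through P; the value ejected from row 1 is w(i).

So w = 4 2 5 1 6 3 7 9 8.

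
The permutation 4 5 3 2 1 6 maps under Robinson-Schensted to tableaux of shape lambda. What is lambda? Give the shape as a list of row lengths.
RSK row insertion gives P = [[1, 5, 6], [2], [3], [4]], which has shape [3, 1, 1, 1].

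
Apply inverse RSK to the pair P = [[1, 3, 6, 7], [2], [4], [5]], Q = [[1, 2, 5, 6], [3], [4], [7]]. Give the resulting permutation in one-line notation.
Reverse the RSK construction: for i from n down to 1, find the cell of Q containing i, remove the entry at that cell from P, and reverse-bump it up through P; the value ejected from row 1 is w(i).

Step i=7: Q has 7 at row 4, column 1; remove 5 from row 4 of P and reverse-bump: 5 enters row 3 and ejects 4; 4 enters row 2 and ejects 2; 2 enters row 1 and ejects 1. So w(7) = 1. P is now [[2, 3, 6, 7], [4], [5]].
Step i=6: Q has 6 at row 1, column 4; remove that cell from P, ejecting 7. So w(6) = 7. P is now [[2, 3, 6], [4], [5]].
Step i=5: Q has 5 at row 1, column 3; remove that cell from P, ejecting 6. So w(5) = 6. P is now [[2, 3], [4], [5]].
Step i=4: Q has 4 at row 3, column 1; remove 5 from row 3 of P and reverse-bump: 5 enters row 2 and ejects 4; 4 enters row 1 and ejects 3. So w(4) = 3. P is now [[2, 4], [5]].
Step i=3: Q has 3 at row 2, column 1; remove 5 from row 2 of P and reverse-bump: 5 enters row 1 and ejects 4. So w(3) = 4. P is now [[2, 5]].
Step i=2: Q has 2 at row 1, column 2; remove that cell from P, ejecting 5. So w(2) = 5. P is now [[2]].
Step i=1: Q has 1 at row 1, column 1; remove that cell from P, ejecting 2. So w(1) = 2. P is now [].

So w = 2 5 4 3 6 7 1.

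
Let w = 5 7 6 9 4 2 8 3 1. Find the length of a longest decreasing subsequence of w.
5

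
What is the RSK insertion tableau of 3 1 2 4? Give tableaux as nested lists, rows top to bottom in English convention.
P = [[1, 2, 4], [3]]

After inserting 3: P = [[3]].
After inserting 1: P = [[1], [3]].
After inserting 2: P = [[1, 2], [3]].
After inserting 4: P = [[1, 2, 4], [3]].

So P = [[1, 2, 4], [3]].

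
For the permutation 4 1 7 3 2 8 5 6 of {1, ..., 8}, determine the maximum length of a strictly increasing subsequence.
4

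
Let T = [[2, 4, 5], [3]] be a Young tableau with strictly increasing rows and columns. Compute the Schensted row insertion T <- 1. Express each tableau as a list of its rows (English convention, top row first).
[[1, 4, 5], [2], [3]]

In row 1, 1 replaces 2 (the leftmost entry greater than 1); 2 is bumped to row 2. In row 2, 2 replaces 3 (the leftmost entry greater than 2); 3 is bumped to row 3. 3 starts a new row 3. The new tableau is [[1, 4, 5], [2], [3]].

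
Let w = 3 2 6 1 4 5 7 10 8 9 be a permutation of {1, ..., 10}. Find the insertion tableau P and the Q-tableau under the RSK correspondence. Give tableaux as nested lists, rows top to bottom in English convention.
Insert each entry of the permutation into P by Schensted row insertion, recording in Q the position of each new cell.

After inserting 3: P = [[3]].
After inserting 2: P = [[2], [3]].
After inserting 6: P = [[2, 6], [3]].
After inserting 1: P = [[1, 6], [2], [3]].
After inserting 4: P = [[1, 4], [2, 6], [3]].
After inserting 5: P = [[1, 4, 5], [2, 6], [3]].
After inserting 7: P = [[1, 4, 5, 7], [2, 6], [3]].
After inserting 10: P = [[1, 4, 5, 7, 10], [2, 6], [3]].
After inserting 8: P = [[1, 4, 5, 7, 8], [2, 6, 10], [3]].
After inserting 9: P = [[1, 4, 5, 7, 8, 9], [2, 6, 10], [3]].

So P = [[1, 4, 5, 7, 8, 9], [2, 6, 10], [3]], Q = [[1, 3, 6, 7, 8, 10], [2, 5, 9], [4]].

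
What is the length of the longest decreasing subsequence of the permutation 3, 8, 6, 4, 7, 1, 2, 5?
4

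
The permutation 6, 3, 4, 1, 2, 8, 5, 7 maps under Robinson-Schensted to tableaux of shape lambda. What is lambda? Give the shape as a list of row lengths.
Row-insert each entry into an empty tableau.

After inserting 6: P = [[6]].
After inserting 3: P = [[3], [6]].
After inserting 4: P = [[3, 4], [6]].
After inserting 1: P = [[1, 4], [3], [6]].
After inserting 2: P = [[1, 2], [3, 4], [6]].
After inserting 8: P = [[1, 2, 8], [3, 4], [6]].
After inserting 5: P = [[1, 2, 5], [3, 4, 8], [6]].
After inserting 7: P = [[1, 2, 5, 7], [3, 4, 8], [6]].

The final insertion tableau P = [[1, 2, 5, 7], [3, 4, 8], [6]] has shape [4, 3, 1].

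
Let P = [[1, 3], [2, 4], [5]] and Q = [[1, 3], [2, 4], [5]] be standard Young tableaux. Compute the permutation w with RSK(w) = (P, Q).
2 1 5 4 3

Reverse the RSK construction: for i from n down to 1, find the cell of Q containing i, remove the entry at that cell from P, and reverse-bump it up through P; the value ejected from row 1 is w(i).

Step i=5: Q has 5 at row 3, column 1; remove 5 from row 3 of P and reverse-bump: 5 enters row 2 and ejects 4; 4 enters row 1 and ejects 3. So w(5) = 3. P is now [[1, 4], [2, 5]].
Step i=4: Q has 4 at row 2, column 2; remove 5 from row 2 of P and reverse-bump: 5 enters row 1 and ejects 4. So w(4) = 4. P is now [[1, 5], [2]].
Step i=3: Q has 3 at row 1, column 2; remove that cell from P, ejecting 5. So w(3) = 5. P is now [[1], [2]].
Step i=2: Q has 2 at row 2, column 1; remove 2 from row 2 of P and reverse-bump: 2 enters row 1 and ejects 1. So w(2) = 1. P is now [[2]].
Step i=1: Q has 1 at row 1, column 1; remove that cell from P, ejecting 2. So w(1) = 2. P is now [].

So w = 2 1 5 4 3.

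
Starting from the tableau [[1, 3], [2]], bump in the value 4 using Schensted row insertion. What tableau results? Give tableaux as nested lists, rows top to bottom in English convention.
[[1, 3, 4], [2]]

4 is larger than every entry of row 1, so it is appended to row 1. The new tableau is [[1, 3, 4], [2]].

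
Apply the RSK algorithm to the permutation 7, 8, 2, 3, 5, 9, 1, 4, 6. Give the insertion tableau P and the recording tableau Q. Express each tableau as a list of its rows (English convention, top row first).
Insert each entry of the permutation into P by Schensted row insertion, recording in Q the position of each new cell.

After inserting 7: P = [[7]].
After inserting 8: P = [[7, 8]].
After inserting 2: P = [[2, 8], [7]].
After inserting 3: P = [[2, 3], [7, 8]].
After inserting 5: P = [[2, 3, 5], [7, 8]].
After inserting 9: P = [[2, 3, 5, 9], [7, 8]].
After inserting 1: P = [[1, 3, 5, 9], [2, 8], [7]].
After inserting 4: P = [[1, 3, 4, 9], [2, 5], [7, 8]].
After inserting 6: P = [[1, 3, 4, 6], [2, 5, 9], [7, 8]].

So P = [[1, 3, 4, 6], [2, 5, 9], [7, 8]], Q = [[1, 2, 5, 6], [3, 4, 9], [7, 8]].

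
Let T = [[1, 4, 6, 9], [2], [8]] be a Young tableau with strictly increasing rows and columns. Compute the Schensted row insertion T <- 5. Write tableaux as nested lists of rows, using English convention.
[[1, 4, 5, 9], [2, 6], [8]]

In row 1, 5 replaces 6 (the leftmost entry greater than 5); 6 is bumped to row 2. 6 is appended to row 2. The new tableau is [[1, 4, 5, 9], [2, 6], [8]].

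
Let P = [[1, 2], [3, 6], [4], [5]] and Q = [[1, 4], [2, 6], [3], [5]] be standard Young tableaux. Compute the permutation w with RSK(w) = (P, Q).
5 4 3 6 1 2

Reverse the RSK construction: for i from n down to 1, find the cell of Q containing i, remove the entry at that cell from P, and reverse-bump it up through P; the value ejected from row 1 is w(i).

Step i=6: Q has 6 at row 2, column 2; remove 6 from row 2 of P and reverse-bump: 6 enters row 1 and ejects 2. So w(6) = 2. P is now [[1, 6], [3], [4], [5]].
Step i=5: Q has 5 at row 4, column 1; remove 5 from row 4 of P and reverse-bump: 5 enters row 3 and ejects 4; 4 enters row 2 and ejects 3; 3 enters row 1 and ejects 1. So w(5) = 1. P is now [[3, 6], [4], [5]].
Step i=4: Q has 4 at row 1, column 2; remove that cell from P, ejecting 6. So w(4) = 6. P is now [[3], [4], [5]].
Step i=3: Q has 3 at row 3, column 1; remove 5 from row 3 of P and reverse-bump: 5 enters row 2 and ejects 4; 4 enters row 1 and ejects 3. So w(3) = 3. P is now [[4], [5]].
Step i=2: Q has 2 at row 2, column 1; remove 5 from row 2 of P and reverse-bump: 5 enters row 1 and ejects 4. So w(2) = 4. P is now [[5]].
Step i=1: Q has 1 at row 1, column 1; remove that cell from P, ejecting 5. So w(1) = 5. P is now [].

So w = 5 4 3 6 1 2.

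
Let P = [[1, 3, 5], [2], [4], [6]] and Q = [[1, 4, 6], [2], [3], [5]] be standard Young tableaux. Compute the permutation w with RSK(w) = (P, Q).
Reverse the RSK construction: for i from n down to 1, find the cell of Q containing i, remove the entry at that cell from P, and reverse-bump it up through P; the value ejected from row 1 is w(i).

Step i=6: Q has 6 at row 1, column 3; remove that cell from P, ejecting 5. So w(6) = 5. P is now [[1, 3], [2], [4], [6]].
Step i=5: Q has 5 at row 4, column 1; remove 6 from row 4 of P and reverse-bump: 6 enters row 3 and ejects 4; 4 enters row 2 and ejects 2; 2 enters row 1 and ejects 1. So w(5) = 1. P is now [[2, 3], [4], [6]].
Step i=4: Q has 4 at row 1, column 2; remove that cell from P, ejecting 3. So w(4) = 3. P is now [[2], [4], [6]].
Step i=3: Q has 3 at row 3, column 1; remove 6 from row 3 of P and reverse-bump: 6 enters row 2 and ejects 4; 4 enters row 1 and ejects 2. So w(3) = 2. P is now [[4], [6]].
Step i=2: Q has 2 at row 2, column 1; remove 6 from row 2 of P and reverse-bump: 6 enters row 1 and ejects 4. So w(2) = 4. P is now [[6]].
Step i=1: Q has 1 at row 1, column 1; remove that cell from P, ejecting 6. So w(1) = 6. P is now [].

So w = 6 4 2 3 1 5.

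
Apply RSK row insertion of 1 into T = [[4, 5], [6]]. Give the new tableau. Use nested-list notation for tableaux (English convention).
In row 1, 1 replaces 4 (the leftmost entry greater than 1); 4 is bumped to row 2. In row 2, 4 replaces 6 (the leftmost entry greater than 4); 6 is bumped to row 3. 6 starts a new row 3. The new tableau is [[1, 5], [4], [6]].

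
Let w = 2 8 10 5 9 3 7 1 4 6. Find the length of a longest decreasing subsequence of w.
4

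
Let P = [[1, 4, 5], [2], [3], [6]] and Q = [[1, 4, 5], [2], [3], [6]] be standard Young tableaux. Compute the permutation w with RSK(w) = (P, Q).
Reverse the RSK construction: for i from n down to 1, find the cell of Q containing i, remove the entry at that cell from P, and reverse-bump it up through P; the value ejected from row 1 is w(i).

Step i=6: Q has 6 at row 4, column 1; remove 6 from row 4 of P and reverse-bump: 6 enters row 3 and ejects 3; 3 enters row 2 and ejects 2; 2 enters row 1 and ejects 1. So w(6) = 1. P is now [[2, 4, 5], [3], [6]].
Step i=5: Q has 5 at row 1, column 3; remove that cell from P, ejecting 5. So w(5) = 5. P is now [[2, 4], [3], [6]].
Step i=4: Q has 4 at row 1, column 2; remove that cell from P, ejecting 4. So w(4) = 4. P is now [[2], [3], [6]].
Step i=3: Q has 3 at row 3, column 1; remove 6 from row 3 of P and reverse-bump: 6 enters row 2 and ejects 3; 3 enters row 1 and ejects 2. So w(3) = 2. P is now [[3], [6]].
Step i=2: Q has 2 at row 2, column 1; remove 6 from row 2 of P and reverse-bump: 6 enters row 1 and ejects 3. So w(2) = 3. P is now [[6]].
Step i=1: Q has 1 at row 1, column 1; remove that cell from P, ejecting 6. So w(1) = 6. P is now [].

So w = 6 3 2 4 5 1.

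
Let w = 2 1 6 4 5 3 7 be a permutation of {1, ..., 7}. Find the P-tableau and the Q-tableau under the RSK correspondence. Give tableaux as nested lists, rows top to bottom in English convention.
Insert each entry of the permutation into P by Schensted row insertion, recording in Q the position of each new cell.

Insert 2: appended to row 1. P = [[2]], Q = [[1]].
Insert 1: 1 bumps 2 from row 1; 2 starts row 2. P = [[1], [2]], Q = [[1], [2]].
Insert 6: appended to row 1. P = [[1, 6], [2]], Q = [[1, 3], [2]].
Insert 4: 4 bumps 6 from row 1; 6 appends to row 2. P = [[1, 4], [2, 6]], Q = [[1, 3], [2, 4]].
Insert 5: appended to row 1. P = [[1, 4, 5], [2, 6]], Q = [[1, 3, 5], [2, 4]].
Insert 3: 3 bumps 4 from row 1; 4 bumps 6 from row 2; 6 starts row 3. P = [[1, 3, 5], [2, 4], [6]], Q = [[1, 3, 5], [2, 4], [6]].
Insert 7: appended to row 1. P = [[1, 3, 5, 7], [2, 4], [6]], Q = [[1, 3, 5, 7], [2, 4], [6]].

So P = [[1, 3, 5, 7], [2, 4], [6]], Q = [[1, 3, 5, 7], [2, 4], [6]].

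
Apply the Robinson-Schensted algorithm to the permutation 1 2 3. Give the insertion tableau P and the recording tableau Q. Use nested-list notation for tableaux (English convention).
Insert each entry of the permutation into P by Schensted row insertion, recording in Q the position of each new cell.

Insert 1: appended to row 1. P = [[1]].
Insert 2: appended to row 1. P = [[1, 2]].
Insert 3: appended to row 1. P = [[1, 2, 3]].

So P = [[1, 2, 3]], Q = [[1, 2, 3]].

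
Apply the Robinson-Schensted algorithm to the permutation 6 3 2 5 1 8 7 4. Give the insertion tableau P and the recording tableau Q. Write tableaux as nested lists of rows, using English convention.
P = [[1, 4, 7], [2, 5], [3, 8], [6]], Q = [[1, 4, 6], [2, 7], [3, 8], [5]]

Insert each entry of the permutation into P by Schensted row insertion, recording in Q the position of each new cell.

Insert 6: appended to row 1. P = [[6]].
Insert 3: 3 bumps 6 from row 1; 6 starts row 2. P = [[3], [6]].
Insert 2: 2 bumps 3 from row 1; 3 bumps 6 from row 2; 6 starts row 3. P = [[2], [3], [6]].
Insert 5: appended to row 1. P = [[2, 5], [3], [6]].
Insert 1: 1 bumps 2 from row 1; 2 bumps 3 from row 2; 3 bumps 6 from row 3; 6 starts row 4. P = [[1, 5], [2], [3], [6]].
Insert 8: appended to row 1. P = [[1, 5, 8], [2], [3], [6]].
Insert 7: 7 bumps 8 from row 1; 8 appends to row 2. P = [[1, 5, 7], [2, 8], [3], [6]].
Insert 4: 4 bumps 5 from row 1; 5 bumps 8 from row 2; 8 appends to row 3. P = [[1, 4, 7], [2, 5], [3, 8], [6]].

So P = [[1, 4, 7], [2, 5], [3, 8], [6]], Q = [[1, 4, 6], [2, 7], [3, 8], [5]].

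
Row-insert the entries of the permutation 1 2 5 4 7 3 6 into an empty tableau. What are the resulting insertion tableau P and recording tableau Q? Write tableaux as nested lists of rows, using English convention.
P = [[1, 2, 3, 6], [4, 7], [5]], Q = [[1, 2, 3, 5], [4, 7], [6]]

Insert each entry of the permutation into P by Schensted row insertion, recording in Q the position of each new cell.

Insert 1: appended to row 1. P = [[1]].
Insert 2: appended to row 1. P = [[1, 2]].
Insert 5: appended to row 1. P = [[1, 2, 5]].
Insert 4: 4 bumps 5 from row 1; 5 starts row 2. P = [[1, 2, 4], [5]].
Insert 7: appended to row 1. P = [[1, 2, 4, 7], [5]].
Insert 3: 3 bumps 4 from row 1; 4 bumps 5 from row 2; 5 starts row 3. P = [[1, 2, 3, 7], [4], [5]].
Insert 6: 6 bumps 7 from row 1; 7 appends to row 2. P = [[1, 2, 3, 6], [4, 7], [5]].

So P = [[1, 2, 3, 6], [4, 7], [5]], Q = [[1, 2, 3, 5], [4, 7], [6]].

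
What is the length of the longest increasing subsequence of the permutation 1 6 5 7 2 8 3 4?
4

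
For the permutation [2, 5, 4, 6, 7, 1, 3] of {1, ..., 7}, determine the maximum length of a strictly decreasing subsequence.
3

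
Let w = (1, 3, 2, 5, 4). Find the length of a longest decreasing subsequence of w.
2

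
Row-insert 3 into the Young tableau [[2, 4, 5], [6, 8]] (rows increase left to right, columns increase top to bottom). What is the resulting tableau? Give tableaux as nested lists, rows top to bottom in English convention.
[[2, 3, 5], [4, 8], [6]]

In row 1, 3 replaces 4 (the leftmost entry greater than 3); 4 is bumped to row 2. In row 2, 4 replaces 6 (the leftmost entry greater than 4); 6 is bumped to row 3. 6 starts a new row 3. The new tableau is [[2, 3, 5], [4, 8], [6]].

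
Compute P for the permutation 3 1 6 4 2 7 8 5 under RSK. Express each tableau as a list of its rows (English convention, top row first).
Insert 3: appended to row 1. P = [[3]].
Insert 1: 1 bumps 3 from row 1; 3 starts row 2. P = [[1], [3]].
Insert 6: appended to row 1. P = [[1, 6], [3]].
Insert 4: 4 bumps 6 from row 1; 6 appends to row 2. P = [[1, 4], [3, 6]].
Insert 2: 2 bumps 4 from row 1; 4 bumps 6 from row 2; 6 starts row 3. P = [[1, 2], [3, 4], [6]].
Insert 7: appended to row 1. P = [[1, 2, 7], [3, 4], [6]].
Insert 8: appended to row 1. P = [[1, 2, 7, 8], [3, 4], [6]].
Insert 5: 5 bumps 7 from row 1; 7 appends to row 2. P = [[1, 2, 5, 8], [3, 4, 7], [6]].

So P = [[1, 2, 5, 8], [3, 4, 7], [6]].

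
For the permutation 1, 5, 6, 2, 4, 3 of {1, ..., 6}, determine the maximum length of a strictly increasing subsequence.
3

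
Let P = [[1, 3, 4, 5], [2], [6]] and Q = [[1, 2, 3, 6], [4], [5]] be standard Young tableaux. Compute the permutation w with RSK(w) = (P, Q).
2 3 6 4 1 5

Reverse the RSK construction: for i from n down to 1, find the cell of Q containing i, remove the entry at that cell from P, and reverse-bump it up through P; the value ejected from row 1 is w(i).

Step i=6: Q has 6 at row 1, column 4; remove that cell from P, ejecting 5. So w(6) = 5. P is now [[1, 3, 4], [2], [6]].
Step i=5: Q has 5 at row 3, column 1; remove 6 from row 3 of P and reverse-bump: 6 enters row 2 and ejects 2; 2 enters row 1 and ejects 1. So w(5) = 1. P is now [[2, 3, 4], [6]].
Step i=4: Q has 4 at row 2, column 1; remove 6 from row 2 of P and reverse-bump: 6 enters row 1 and ejects 4. So w(4) = 4. P is now [[2, 3, 6]].
Step i=3: Q has 3 at row 1, column 3; remove that cell from P, ejecting 6. So w(3) = 6. P is now [[2, 3]].
Step i=2: Q has 2 at row 1, column 2; remove that cell from P, ejecting 3. So w(2) = 3. P is now [[2]].
Step i=1: Q has 1 at row 1, column 1; remove that cell from P, ejecting 2. So w(1) = 2. P is now [].

So w = 2 3 6 4 1 5.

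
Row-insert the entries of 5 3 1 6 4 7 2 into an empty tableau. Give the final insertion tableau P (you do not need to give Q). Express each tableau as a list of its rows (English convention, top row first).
Insert 5: appended to row 1. P = [[5]].
Insert 3: 3 bumps 5 from row 1; 5 starts row 2. P = [[3], [5]].
Insert 1: 1 bumps 3 from row 1; 3 bumps 5 from row 2; 5 starts row 3. P = [[1], [3], [5]].
Insert 6: appended to row 1. P = [[1, 6], [3], [5]].
Insert 4: 4 bumps 6 from row 1; 6 appends to row 2. P = [[1, 4], [3, 6], [5]].
Insert 7: appended to row 1. P = [[1, 4, 7], [3, 6], [5]].
Insert 2: 2 bumps 4 from row 1; 4 bumps 6 from row 2; 6 appends to row 3. P = [[1, 2, 7], [3, 4], [5, 6]].

So P = [[1, 2, 7], [3, 4], [5, 6]].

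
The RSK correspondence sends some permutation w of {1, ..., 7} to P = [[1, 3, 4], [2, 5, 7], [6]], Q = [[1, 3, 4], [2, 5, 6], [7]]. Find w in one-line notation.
Reverse the RSK construction: for i from n down to 1, find the cell of Q containing i, remove the entry at that cell from P, and reverse-bump it up through P; the value ejected from row 1 is w(i).

Step i=7: Q has 7 at row 3, column 1; remove 6 from row 3 of P and reverse-bump: 6 enters row 2 and ejects 5; 5 enters row 1 and ejects 4. So w(7) = 4. P is now [[1, 3, 5], [2, 6, 7]].
Step i=6: Q has 6 at row 2, column 3; remove 7 from row 2 of P and reverse-bump: 7 enters row 1 and ejects 5. So w(6) = 5. P is now [[1, 3, 7], [2, 6]].
Step i=5: Q has 5 at row 2, column 2; remove 6 from row 2 of P and reverse-bump: 6 enters row 1 and ejects 3. So w(5) = 3. P is now [[1, 6, 7], [2]].
Step i=4: Q has 4 at row 1, column 3; remove that cell from P, ejecting 7. So w(4) = 7. P is now [[1, 6], [2]].
Step i=3: Q has 3 at row 1, column 2; remove that cell from P, ejecting 6. So w(3) = 6. P is now [[1], [2]].
Step i=2: Q has 2 at row 2, column 1; remove 2 from row 2 of P and reverse-bump: 2 enters row 1 and ejects 1. So w(2) = 1. P is now [[2]].
Step i=1: Q has 1 at row 1, column 1; remove that cell from P, ejecting 2. So w(1) = 2. P is now [].

So w = 2 1 6 7 3 5 4.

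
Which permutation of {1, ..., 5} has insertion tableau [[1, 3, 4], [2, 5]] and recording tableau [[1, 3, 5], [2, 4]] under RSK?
Reverse the RSK construction: for i from n down to 1, find the cell of Q containing i, remove the entry at that cell from P, and reverse-bump it up through P; the value ejected from row 1 is w(i).

Step i=5: Q has 5 at row 1, column 3; remove that cell from P, ejecting 4. So w(5) = 4. P is now [[1, 3], [2, 5]].
Step i=4: Q has 4 at row 2, column 2; remove 5 from row 2 of P and reverse-bump: 5 enters row 1 and ejects 3. So w(4) = 3. P is now [[1, 5], [2]].
Step i=3: Q has 3 at row 1, column 2; remove that cell from P, ejecting 5. So w(3) = 5. P is now [[1], [2]].
Step i=2: Q has 2 at row 2, column 1; remove 2 from row 2 of P and reverse-bump: 2 enters row 1 and ejects 1. So w(2) = 1. P is now [[2]].
Step i=1: Q has 1 at row 1, column 1; remove that cell from P, ejecting 2. So w(1) = 2. P is now [].

So w = 2 1 5 3 4.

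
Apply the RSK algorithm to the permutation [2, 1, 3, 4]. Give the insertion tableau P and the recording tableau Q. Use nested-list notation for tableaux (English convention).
Insert each entry of the permutation into P by Schensted row insertion, recording in Q the position of each new cell.

After inserting 2: P = [[2]].
After inserting 1: P = [[1], [2]].
After inserting 3: P = [[1, 3], [2]].
After inserting 4: P = [[1, 3, 4], [2]].

So P = [[1, 3, 4], [2]], Q = [[1, 3, 4], [2]].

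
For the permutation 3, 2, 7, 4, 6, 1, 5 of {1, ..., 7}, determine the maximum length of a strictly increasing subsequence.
3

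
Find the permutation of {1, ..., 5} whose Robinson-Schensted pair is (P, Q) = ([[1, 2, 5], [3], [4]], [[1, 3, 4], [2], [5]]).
Reverse the RSK construction: for i from n down to 1, find the cell of Q containing i, remove the entry at that cell from P, and reverse-bump it up through P; the value ejected from row 1 is w(i).

Step i=5: Q has 5 at row 3, column 1; remove 4 from row 3 of P and reverse-bump: 4 enters row 2 and ejects 3; 3 enters row 1 and ejects 2. So w(5) = 2. P is now [[1, 3, 5], [4]].
Step i=4: Q has 4 at row 1, column 3; remove that cell from P, ejecting 5. So w(4) = 5. P is now [[1, 3], [4]].
Step i=3: Q has 3 at row 1, column 2; remove that cell from P, ejecting 3. So w(3) = 3. P is now [[1], [4]].
Step i=2: Q has 2 at row 2, column 1; remove 4 from row 2 of P and reverse-bump: 4 enters row 1 and ejects 1. So w(2) = 1. P is now [[4]].
Step i=1: Q has 1 at row 1, column 1; remove that cell from P, ejecting 4. So w(1) = 4. P is now [].

So w = 4 1 3 5 2.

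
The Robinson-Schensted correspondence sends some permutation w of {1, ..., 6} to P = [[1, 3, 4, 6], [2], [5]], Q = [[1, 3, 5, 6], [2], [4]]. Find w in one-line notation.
5 2 3 1 4 6

Reverse RSK: for i = n, n-1, ..., 1, locate i in Q, remove the corresponding corner cell from P, and reverse-bump its entry up through P; the value ejected from row 1 is w(i).

So w = 5 2 3 1 4 6.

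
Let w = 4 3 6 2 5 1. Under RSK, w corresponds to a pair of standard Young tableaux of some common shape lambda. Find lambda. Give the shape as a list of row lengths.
[2, 2, 1, 1]

Row-insert each entry into an empty tableau.

After inserting 4: P = [[4]].
After inserting 3: P = [[3], [4]].
After inserting 6: P = [[3, 6], [4]].
After inserting 2: P = [[2, 6], [3], [4]].
After inserting 5: P = [[2, 5], [3, 6], [4]].
After inserting 1: P = [[1, 5], [2, 6], [3], [4]].

The final insertion tableau P = [[1, 5], [2, 6], [3], [4]] has shape [2, 2, 1, 1].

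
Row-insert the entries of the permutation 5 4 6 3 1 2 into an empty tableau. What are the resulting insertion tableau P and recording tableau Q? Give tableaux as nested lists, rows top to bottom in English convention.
Insert each entry of the permutation into P by Schensted row insertion, recording in Q the position of each new cell.

After inserting 5: P = [[5]].
After inserting 4: P = [[4], [5]].
After inserting 6: P = [[4, 6], [5]].
After inserting 3: P = [[3, 6], [4], [5]].
After inserting 1: P = [[1, 6], [3], [4], [5]].
After inserting 2: P = [[1, 2], [3, 6], [4], [5]].

So P = [[1, 2], [3, 6], [4], [5]], Q = [[1, 3], [2, 6], [4], [5]].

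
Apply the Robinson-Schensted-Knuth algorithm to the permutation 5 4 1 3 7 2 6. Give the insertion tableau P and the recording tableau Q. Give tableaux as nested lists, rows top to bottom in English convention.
Insert each entry of the permutation into P by Schensted row insertion, recording in Q the position of each new cell.

Insert 5: appended to row 1. P = [[5]], Q = [[1]].
Insert 4: 4 bumps 5 from row 1; 5 starts row 2. P = [[4], [5]], Q = [[1], [2]].
Insert 1: 1 bumps 4 from row 1; 4 bumps 5 from row 2; 5 starts row 3. P = [[1], [4], [5]], Q = [[1], [2], [3]].
Insert 3: appended to row 1. P = [[1, 3], [4], [5]], Q = [[1, 4], [2], [3]].
Insert 7: appended to row 1. P = [[1, 3, 7], [4], [5]], Q = [[1, 4, 5], [2], [3]].
Insert 2: 2 bumps 3 from row 1; 3 bumps 4 from row 2; 4 bumps 5 from row 3; 5 starts row 4. P = [[1, 2, 7], [3], [4], [5]], Q = [[1, 4, 5], [2], [3], [6]].
Insert 6: 6 bumps 7 from row 1; 7 appends to row 2. P = [[1, 2, 6], [3, 7], [4], [5]], Q = [[1, 4, 5], [2, 7], [3], [6]].

So P = [[1, 2, 6], [3, 7], [4], [5]], Q = [[1, 4, 5], [2, 7], [3], [6]].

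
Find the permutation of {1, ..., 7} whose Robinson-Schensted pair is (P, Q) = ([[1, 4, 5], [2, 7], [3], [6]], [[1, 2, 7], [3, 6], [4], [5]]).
6 7 3 2 1 4 5

Reverse the RSK construction: for i from n down to 1, find the cell of Q containing i, remove the entry at that cell from P, and reverse-bump it up through P; the value ejected from row 1 is w(i).

Step i=7: Q has 7 at row 1, column 3; remove that cell from P, ejecting 5. So w(7) = 5. P is now [[1, 4], [2, 7], [3], [6]].
Step i=6: Q has 6 at row 2, column 2; remove 7 from row 2 of P and reverse-bump: 7 enters row 1 and ejects 4. So w(6) = 4. P is now [[1, 7], [2], [3], [6]].
Step i=5: Q has 5 at row 4, column 1; remove 6 from row 4 of P and reverse-bump: 6 enters row 3 and ejects 3; 3 enters row 2 and ejects 2; 2 enters row 1 and ejects 1. So w(5) = 1. P is now [[2, 7], [3], [6]].
Step i=4: Q has 4 at row 3, column 1; remove 6 from row 3 of P and reverse-bump: 6 enters row 2 and ejects 3; 3 enters row 1 and ejects 2. So w(4) = 2. P is now [[3, 7], [6]].
Step i=3: Q has 3 at row 2, column 1; remove 6 from row 2 of P and reverse-bump: 6 enters row 1 and ejects 3. So w(3) = 3. P is now [[6, 7]].
Step i=2: Q has 2 at row 1, column 2; remove that cell from P, ejecting 7. So w(2) = 7. P is now [[6]].
Step i=1: Q has 1 at row 1, column 1; remove that cell from P, ejecting 6. So w(1) = 6. P is now [].

So w = 6 7 3 2 1 4 5.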